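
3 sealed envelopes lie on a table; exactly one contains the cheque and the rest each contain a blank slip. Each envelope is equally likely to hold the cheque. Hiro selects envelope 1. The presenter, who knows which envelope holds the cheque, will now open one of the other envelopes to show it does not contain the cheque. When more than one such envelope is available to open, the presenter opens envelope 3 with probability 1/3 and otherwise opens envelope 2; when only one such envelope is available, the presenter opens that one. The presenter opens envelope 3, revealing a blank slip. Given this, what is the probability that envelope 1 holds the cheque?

1/4

Consider each possible location of the cheque in turn.
If it is in envelope 1 (prior 1/3): envelope 3 is available, opened with probability 1/3; weight (1/3)·(1/3) = 1/9.
If it is in envelope 2 (prior 1/3): only envelope 3 is available, probability 1; weight (1/3)·1 = 1/3.
If it is in envelope 3 (prior 1/3): the presenter opened envelope 3, so this case is ruled out; weight (1/3)·0 = 0.
The weights sum to 4/9.
So P(the cheque in envelope 1 | the presenter opened envelope 3) = (1/9) / (4/9) = 1/4.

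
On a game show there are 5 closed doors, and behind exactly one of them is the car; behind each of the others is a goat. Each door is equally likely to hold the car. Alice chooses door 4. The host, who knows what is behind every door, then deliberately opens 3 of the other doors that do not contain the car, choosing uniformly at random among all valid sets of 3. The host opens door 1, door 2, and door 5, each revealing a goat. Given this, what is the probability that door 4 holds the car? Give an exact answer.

1/5

Condition on the true location of the car.
If it is behind any of doors 1, 2, and 5 (prior 1/5 each): that door was opened and seen not to hold the prize — ruled out; weight (1/5)·0 = 0 each.
If it is behind door 3 (prior 1/5): the host has no choice, probability 1; weight (1/5)·1 = 1/5.
If it is behind door 4 (prior 1/5): the host has 4 equally likely choices, so probability 1/4; weight (1/5)·(1/4) = 1/20.
The weights sum to 1/4.
So P(the car behind door 4 | the host opened door 1, door 2, and door 5) = (1/20) / (1/4) = 1/5.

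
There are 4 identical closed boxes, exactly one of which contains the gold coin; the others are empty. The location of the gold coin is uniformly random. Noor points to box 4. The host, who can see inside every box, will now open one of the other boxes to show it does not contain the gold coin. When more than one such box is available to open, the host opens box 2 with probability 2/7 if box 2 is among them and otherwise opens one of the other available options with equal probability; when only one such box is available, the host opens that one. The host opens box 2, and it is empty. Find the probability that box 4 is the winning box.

1/3

Condition on the true location of the gold coin.
If it is in any of boxes 1, 3, and 4 (prior 1/4 each): box 2 is available, opened with probability 2/7; weight (1/4)·(2/7) = 1/14 each.
If it is in box 2 (prior 1/4): the host opened box 2, so this case is ruled out; weight (1/4)·0 = 0.
The weights sum to 3/14.
So P(the gold coin in box 4 | the host opened box 2) = (1/14) / (3/14) = 1/3.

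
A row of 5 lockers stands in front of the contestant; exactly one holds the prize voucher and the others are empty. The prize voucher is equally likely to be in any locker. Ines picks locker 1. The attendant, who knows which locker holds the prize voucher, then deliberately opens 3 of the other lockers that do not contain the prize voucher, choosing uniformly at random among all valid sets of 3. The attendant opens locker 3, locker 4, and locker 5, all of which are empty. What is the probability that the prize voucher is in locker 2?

Consider each possible location of the prize voucher in turn.
If it is in locker 1 (prior 1/5): the attendant has 4 equally likely choices, so probability 1/4; weight (1/5)·(1/4) = 1/20.
If it is in locker 2 (prior 1/5): the attendant has no choice, probability 1; weight (1/5)·1 = 1/5.
If it is in any of lockers 3, 4, and 5 (prior 1/5 each): that locker was opened and seen not to hold the prize — ruled out; weight (1/5)·0 = 0 each.
The weights sum to 1/4.
So P(the prize voucher in locker 2 | the attendant opened locker 3, locker 4, and locker 5) = (1/5) / (1/4) = 4/5.

4/5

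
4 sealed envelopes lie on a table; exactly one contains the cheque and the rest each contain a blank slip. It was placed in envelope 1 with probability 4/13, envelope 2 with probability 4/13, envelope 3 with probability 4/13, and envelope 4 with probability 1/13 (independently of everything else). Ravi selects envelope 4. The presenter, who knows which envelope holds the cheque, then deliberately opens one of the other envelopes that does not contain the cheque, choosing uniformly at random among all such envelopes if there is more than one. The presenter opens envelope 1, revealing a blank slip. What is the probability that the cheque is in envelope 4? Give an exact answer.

Consider each possible location of the cheque in turn.
If it is in envelope 1 (prior 4/13): the presenter opened envelope 1, so this case is ruled out; weight (4/13)·0 = 0.
If it is in either of envelopes 2 and 3 (prior 4/13 each): the presenter has 2 equally likely choices, so probability 1/2; weight (4/13)·(1/2) = 2/13 each.
If it is in envelope 4 (prior 1/13): the presenter has 3 equally likely choices, so probability 1/3; weight (1/13)·(1/3) = 1/39.
The weights sum to 1/3.
So P(the cheque in envelope 4 | the presenter opened envelope 1) = (1/39) / (1/3) = 1/13.

1/13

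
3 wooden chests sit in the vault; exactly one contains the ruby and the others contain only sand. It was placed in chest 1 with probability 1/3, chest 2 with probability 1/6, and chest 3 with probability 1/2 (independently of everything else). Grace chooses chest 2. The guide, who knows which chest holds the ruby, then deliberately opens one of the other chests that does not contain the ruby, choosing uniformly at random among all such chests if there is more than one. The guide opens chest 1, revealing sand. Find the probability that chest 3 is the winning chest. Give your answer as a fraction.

Apply Bayes' rule, conditioning on where the ruby actually is.
If it is in chest 1 (prior 1/3): the guide opened chest 1, so this case is ruled out; weight (1/3)·0 = 0.
If it is in chest 2 (prior 1/6): the guide has 2 equally likely choices, so probability 1/2; weight (1/6)·(1/2) = 1/12.
If it is in chest 3 (prior 1/2): the guide has no choice, probability 1; weight (1/2)·1 = 1/2.
The weights sum to 7/12.
So P(the ruby in chest 3 | the guide opened chest 1) = (1/2) / (7/12) = 6/7.

6/7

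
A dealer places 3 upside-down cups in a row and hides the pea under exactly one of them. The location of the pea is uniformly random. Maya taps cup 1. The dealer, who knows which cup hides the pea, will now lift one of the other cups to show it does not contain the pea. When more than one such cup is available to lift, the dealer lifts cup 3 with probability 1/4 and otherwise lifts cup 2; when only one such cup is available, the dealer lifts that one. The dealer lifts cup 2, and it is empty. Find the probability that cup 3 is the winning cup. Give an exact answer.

4/7

Apply Bayes' rule, conditioning on where the pea actually is.
If it is under cup 1 (prior 1/3): cup 3 is available but not opened, probability 3/4; weight (1/3)·(3/4) = 1/4.
If it is under cup 2 (prior 1/3): the dealer opened cup 2, so this case is ruled out; weight (1/3)·0 = 0.
If it is under cup 3 (prior 1/3): only cup 2 is available, probability 1; weight (1/3)·1 = 1/3.
The weights sum to 7/12.
So P(the pea under cup 3 | the dealer opened cup 2) = (1/3) / (7/12) = 4/7.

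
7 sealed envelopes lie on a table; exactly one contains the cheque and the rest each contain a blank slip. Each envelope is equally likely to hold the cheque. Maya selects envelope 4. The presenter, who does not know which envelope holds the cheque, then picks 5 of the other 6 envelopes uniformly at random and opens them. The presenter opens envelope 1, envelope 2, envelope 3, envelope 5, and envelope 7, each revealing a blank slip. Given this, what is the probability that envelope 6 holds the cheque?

1/2

Condition on the true location of the cheque.
If it is in any of envelopes 1, 2, 3, 5, and 7 (prior 1/7 each): that envelope was opened and seen not to hold the prize — ruled out; weight (1/7)·0 = 0 each.
If it is in either of envelopes 4 and 6 (prior 1/7 each): the presenter picks exactly this set with probability 1/6 regardless, and none is the prize; weight (1/7)·(1/6) = 1/42 each.
The weights sum to 1/21.
So P(the cheque in envelope 6 | the presenter opened envelope 1, envelope 2, envelope 3, envelope 5, and envelope 7) = (1/42) / (1/21) = 1/2.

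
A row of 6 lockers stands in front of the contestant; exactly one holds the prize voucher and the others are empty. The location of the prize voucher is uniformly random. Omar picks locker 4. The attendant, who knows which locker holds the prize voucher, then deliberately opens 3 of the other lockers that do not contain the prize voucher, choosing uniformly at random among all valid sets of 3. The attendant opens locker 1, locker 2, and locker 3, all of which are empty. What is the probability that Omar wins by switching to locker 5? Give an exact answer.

Condition on the true location of the prize voucher.
If it is in any of lockers 1, 2, and 3 (prior 1/6 each): that locker was opened and seen not to hold the prize — ruled out; weight (1/6)·0 = 0 each.
If it is in locker 4 (prior 1/6): the attendant has 10 equally likely choices, so probability 1/10; weight (1/6)·(1/10) = 1/60.
If it is in either of lockers 5 and 6 (prior 1/6 each): the attendant has 4 equally likely choices, so probability 1/4; weight (1/6)·(1/4) = 1/24 each.
The weights sum to 1/10.
So P(the prize voucher in locker 5 | the attendant opened locker 1, locker 2, and locker 3) = (1/24) / (1/10) = 5/12.

5/12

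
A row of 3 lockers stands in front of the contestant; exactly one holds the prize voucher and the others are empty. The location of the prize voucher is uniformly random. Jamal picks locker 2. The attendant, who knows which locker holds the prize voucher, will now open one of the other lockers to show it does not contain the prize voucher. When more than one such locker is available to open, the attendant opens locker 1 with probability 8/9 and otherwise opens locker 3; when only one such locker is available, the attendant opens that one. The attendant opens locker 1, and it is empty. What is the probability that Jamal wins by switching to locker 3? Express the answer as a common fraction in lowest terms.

Condition on the true location of the prize voucher.
If it is in locker 1 (prior 1/3): the attendant opened locker 1, so this case is ruled out; weight (1/3)·0 = 0.
If it is in locker 2 (prior 1/3): locker 1 is available, opened with probability 8/9; weight (1/3)·(8/9) = 8/27.
If it is in locker 3 (prior 1/3): only locker 1 is available, probability 1; weight (1/3)·1 = 1/3.
The weights sum to 17/27.
So P(the prize voucher in locker 3 | the attendant opened locker 1) = (1/3) / (17/27) = 9/17.

9/17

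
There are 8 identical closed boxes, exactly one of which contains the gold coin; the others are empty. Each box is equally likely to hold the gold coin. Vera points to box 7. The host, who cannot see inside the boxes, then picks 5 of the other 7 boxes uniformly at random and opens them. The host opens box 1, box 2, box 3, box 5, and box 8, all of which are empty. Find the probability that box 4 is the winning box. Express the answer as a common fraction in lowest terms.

1/3

Condition on the true location of the gold coin.
If it is in any of boxes 1, 2, 3, 5, and 8 (prior 1/8 each): that box was opened and seen not to hold the prize — ruled out; weight (1/8)·0 = 0 each.
If it is in any of boxes 4, 6, and 7 (prior 1/8 each): the host picks exactly this set with probability 1/21 regardless, and none is the prize; weight (1/8)·(1/21) = 1/168 each.
The weights sum to 1/56.
So P(the gold coin in box 4 | the host opened box 1, box 2, box 3, box 5, and box 8) = (1/168) / (1/56) = 1/3.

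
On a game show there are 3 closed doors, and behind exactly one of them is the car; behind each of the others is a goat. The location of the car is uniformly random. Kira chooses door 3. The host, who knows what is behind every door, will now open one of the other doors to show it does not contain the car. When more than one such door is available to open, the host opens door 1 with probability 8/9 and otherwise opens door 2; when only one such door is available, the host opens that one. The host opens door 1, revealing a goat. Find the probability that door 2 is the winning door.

Consider each possible location of the car in turn.
If it is behind door 1 (prior 1/3): the host opened door 1, so this case is ruled out; weight (1/3)·0 = 0.
If it is behind door 2 (prior 1/3): only door 1 is available, probability 1; weight (1/3)·1 = 1/3.
If it is behind door 3 (prior 1/3): door 1 is available, opened with probability 8/9; weight (1/3)·(8/9) = 8/27.
The weights sum to 17/27.
So P(the car behind door 2 | the host opened door 1) = (1/3) / (17/27) = 9/17.

9/17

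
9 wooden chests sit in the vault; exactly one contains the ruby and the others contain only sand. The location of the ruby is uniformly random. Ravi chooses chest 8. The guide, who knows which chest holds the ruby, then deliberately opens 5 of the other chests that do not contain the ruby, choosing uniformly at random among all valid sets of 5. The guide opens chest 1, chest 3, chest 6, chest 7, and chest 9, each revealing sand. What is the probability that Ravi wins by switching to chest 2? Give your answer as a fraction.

8/27

Consider each possible location of the ruby in turn.
If it is in any of chests 1, 3, 6, 7, and 9 (prior 1/9 each): that chest was opened and seen not to hold the prize — ruled out; weight (1/9)·0 = 0 each.
If it is in any of chests 2, 4, and 5 (prior 1/9 each): the guide has 21 equally likely choices, so probability 1/21; weight (1/9)·(1/21) = 1/189 each.
If it is in chest 8 (prior 1/9): the guide has 56 equally likely choices, so probability 1/56; weight (1/9)·(1/56) = 1/504.
The weights sum to 1/56.
So P(the ruby in chest 2 | the guide opened chest 1, chest 3, chest 6, chest 7, and chest 9) = (1/189) / (1/56) = 8/27.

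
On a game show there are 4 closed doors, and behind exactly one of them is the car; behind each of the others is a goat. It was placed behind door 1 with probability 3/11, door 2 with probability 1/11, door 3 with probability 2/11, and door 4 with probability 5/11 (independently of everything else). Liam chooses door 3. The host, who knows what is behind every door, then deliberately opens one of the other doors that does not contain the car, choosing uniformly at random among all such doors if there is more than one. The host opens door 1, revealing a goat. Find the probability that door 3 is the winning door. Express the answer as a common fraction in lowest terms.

2/11

Consider each possible location of the car in turn.
If it is behind door 1 (prior 3/11): the host opened door 1, so this case is ruled out; weight (3/11)·0 = 0.
If it is behind door 2 (prior 1/11): the host has 2 equally likely choices, so probability 1/2; weight (1/11)·(1/2) = 1/22.
If it is behind door 3 (prior 2/11): the host has 3 equally likely choices, so probability 1/3; weight (2/11)·(1/3) = 2/33.
If it is behind door 4 (prior 5/11): the host has 2 equally likely choices, so probability 1/2; weight (5/11)·(1/2) = 5/22.
The weights sum to 1/3.
So P(the car behind door 3 | the host opened door 1) = (2/33) / (1/3) = 2/11.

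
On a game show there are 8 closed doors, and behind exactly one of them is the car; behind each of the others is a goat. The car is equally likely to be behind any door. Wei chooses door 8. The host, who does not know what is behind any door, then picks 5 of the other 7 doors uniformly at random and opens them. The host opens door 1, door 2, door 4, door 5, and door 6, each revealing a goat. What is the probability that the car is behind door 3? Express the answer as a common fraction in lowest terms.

Because the host chose which doors to open without knowing where the car is, the choice is independent of the prize location. Learning that none of the 5 opened doors holds the car simply rules out those 5 locations and leaves the remaining 3 doors still equally likely by symmetry.
So P(the car behind door 3) = 1/3.

1/3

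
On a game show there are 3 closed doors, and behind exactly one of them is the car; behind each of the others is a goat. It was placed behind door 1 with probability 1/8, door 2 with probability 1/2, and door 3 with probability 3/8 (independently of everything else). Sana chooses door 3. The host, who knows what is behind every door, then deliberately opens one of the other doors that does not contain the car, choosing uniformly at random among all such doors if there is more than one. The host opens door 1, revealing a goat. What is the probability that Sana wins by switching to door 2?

8/11

Condition on the true location of the car.
If it is behind door 1 (prior 1/8): the host opened door 1, so this case is ruled out; weight (1/8)·0 = 0.
If it is behind door 2 (prior 1/2): the host has no choice, probability 1; weight (1/2)·1 = 1/2.
If it is behind door 3 (prior 3/8): the host has 2 equally likely choices, so probability 1/2; weight (3/8)·(1/2) = 3/16.
The weights sum to 11/16.
So P(the car behind door 2 | the host opened door 1) = (1/2) / (11/16) = 8/11.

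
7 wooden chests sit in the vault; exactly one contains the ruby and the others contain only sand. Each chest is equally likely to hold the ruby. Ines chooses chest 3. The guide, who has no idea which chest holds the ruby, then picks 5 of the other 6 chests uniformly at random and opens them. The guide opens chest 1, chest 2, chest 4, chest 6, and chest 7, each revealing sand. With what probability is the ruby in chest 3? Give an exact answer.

1/2

Condition on the true location of the ruby.
If it is in any of chests 1, 2, 4, 6, and 7 (prior 1/7 each): that chest was opened and seen not to hold the prize — ruled out; weight (1/7)·0 = 0 each.
If it is in either of chests 3 and 5 (prior 1/7 each): the guide picks exactly this set with probability 1/6 regardless, and none is the prize; weight (1/7)·(1/6) = 1/42 each.
The weights sum to 1/21.
So P(the ruby in chest 3 | the guide opened chest 1, chest 2, chest 4, chest 6, and chest 7) = (1/42) / (1/21) = 1/2.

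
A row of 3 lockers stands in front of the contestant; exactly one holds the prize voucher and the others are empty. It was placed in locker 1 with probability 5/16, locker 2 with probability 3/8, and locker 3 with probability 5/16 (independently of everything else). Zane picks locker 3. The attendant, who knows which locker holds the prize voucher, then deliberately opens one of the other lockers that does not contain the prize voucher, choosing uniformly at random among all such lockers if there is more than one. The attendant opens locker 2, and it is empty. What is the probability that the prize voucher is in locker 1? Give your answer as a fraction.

2/3

Condition on the true location of the prize voucher.
If it is in locker 1 (prior 5/16): the attendant has no choice, probability 1; weight (5/16)·1 = 5/16.
If it is in locker 2 (prior 3/8): the attendant opened locker 2, so this case is ruled out; weight (3/8)·0 = 0.
If it is in locker 3 (prior 5/16): the attendant has 2 equally likely choices, so probability 1/2; weight (5/16)·(1/2) = 5/32.
The weights sum to 15/32.
So P(the prize voucher in locker 1 | the attendant opened locker 2) = (5/16) / (15/32) = 2/3.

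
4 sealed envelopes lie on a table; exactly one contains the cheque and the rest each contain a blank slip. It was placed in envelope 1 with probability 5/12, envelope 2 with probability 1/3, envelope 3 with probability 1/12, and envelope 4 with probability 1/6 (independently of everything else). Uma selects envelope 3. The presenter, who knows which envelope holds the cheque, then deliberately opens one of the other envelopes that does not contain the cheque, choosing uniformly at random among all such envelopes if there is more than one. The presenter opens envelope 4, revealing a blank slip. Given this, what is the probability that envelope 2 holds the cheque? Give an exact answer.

Condition on the true location of the cheque.
If it is in envelope 1 (prior 5/12): the presenter has 2 equally likely choices, so probability 1/2; weight (5/12)·(1/2) = 5/24.
If it is in envelope 2 (prior 1/3): the presenter has 2 equally likely choices, so probability 1/2; weight (1/3)·(1/2) = 1/6.
If it is in envelope 3 (prior 1/12): the presenter has 3 equally likely choices, so probability 1/3; weight (1/12)·(1/3) = 1/36.
If it is in envelope 4 (prior 1/6): the presenter opened envelope 4, so this case is ruled out; weight (1/6)·0 = 0.
The weights sum to 29/72.
So P(the cheque in envelope 2 | the presenter opened envelope 4) = (1/6) / (29/72) = 12/29.

12/29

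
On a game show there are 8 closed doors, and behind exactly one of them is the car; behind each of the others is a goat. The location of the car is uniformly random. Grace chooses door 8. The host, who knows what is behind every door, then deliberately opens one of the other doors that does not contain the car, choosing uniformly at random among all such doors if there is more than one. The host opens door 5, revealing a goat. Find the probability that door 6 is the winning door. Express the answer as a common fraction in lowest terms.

Condition on the true location of the car.
If it is behind any of doors 1, 2, 3, 4, 6, and 7 (prior 1/8 each): the host has 6 equally likely choices, so probability 1/6; weight (1/8)·(1/6) = 1/48 each.
If it is behind door 5 (prior 1/8): the host opened door 5, so this case is ruled out; weight (1/8)·0 = 0.
If it is behind door 8 (prior 1/8): the host has 7 equally likely choices, so probability 1/7; weight (1/8)·(1/7) = 1/56.
The weights sum to 1/7.
So P(the car behind door 6 | the host opened door 5) = (1/48) / (1/7) = 7/48.

7/48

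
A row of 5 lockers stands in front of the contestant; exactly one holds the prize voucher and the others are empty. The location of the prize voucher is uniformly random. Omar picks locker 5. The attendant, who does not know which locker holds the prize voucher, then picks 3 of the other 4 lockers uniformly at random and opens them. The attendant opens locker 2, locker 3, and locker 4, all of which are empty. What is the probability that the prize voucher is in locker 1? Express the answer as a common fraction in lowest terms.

Consider each possible location of the prize voucher in turn.
If it is in either of lockers 1 and 5 (prior 1/5 each): the attendant picks exactly this set with probability 1/4 regardless, and none is the prize; weight (1/5)·(1/4) = 1/20 each.
If it is in any of lockers 2, 3, and 4 (prior 1/5 each): that locker was opened and seen not to hold the prize — ruled out; weight (1/5)·0 = 0 each.
The weights sum to 1/10.
So P(the prize voucher in locker 1 | the attendant opened locker 2, locker 3, and locker 4) = (1/20) / (1/10) = 1/2.

1/2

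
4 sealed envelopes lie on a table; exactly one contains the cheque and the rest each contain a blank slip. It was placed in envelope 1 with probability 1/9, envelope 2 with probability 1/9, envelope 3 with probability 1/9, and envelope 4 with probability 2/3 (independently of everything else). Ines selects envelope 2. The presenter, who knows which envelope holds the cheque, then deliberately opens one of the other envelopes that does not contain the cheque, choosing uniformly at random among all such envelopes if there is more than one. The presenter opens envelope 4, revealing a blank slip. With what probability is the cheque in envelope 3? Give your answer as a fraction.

Condition on the true location of the cheque.
If it is in either of envelopes 1 and 3 (prior 1/9 each): the presenter has 2 equally likely choices, so probability 1/2; weight (1/9)·(1/2) = 1/18 each.
If it is in envelope 2 (prior 1/9): the presenter has 3 equally likely choices, so probability 1/3; weight (1/9)·(1/3) = 1/27.
If it is in envelope 4 (prior 2/3): the presenter opened envelope 4, so this case is ruled out; weight (2/3)·0 = 0.
The weights sum to 4/27.
So P(the cheque in envelope 3 | the presenter opened envelope 4) = (1/18) / (4/27) = 3/8.

3/8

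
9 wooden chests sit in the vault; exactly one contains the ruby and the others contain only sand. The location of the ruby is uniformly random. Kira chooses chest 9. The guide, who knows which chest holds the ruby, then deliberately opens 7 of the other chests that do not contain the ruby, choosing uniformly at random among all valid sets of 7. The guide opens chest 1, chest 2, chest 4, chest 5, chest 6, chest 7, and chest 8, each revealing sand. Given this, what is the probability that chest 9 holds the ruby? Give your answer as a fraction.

Consider each possible location of the ruby in turn.
If it is in any of chests 1, 2, 4, 5, 6, 7, and 8 (prior 1/9 each): that chest was opened and seen not to hold the prize — ruled out; weight (1/9)·0 = 0 each.
If it is in chest 3 (prior 1/9): the guide has no choice, probability 1; weight (1/9)·1 = 1/9.
If it is in chest 9 (prior 1/9): the guide has 8 equally likely choices, so probability 1/8; weight (1/9)·(1/8) = 1/72.
The weights sum to 1/8.
So P(the ruby in chest 9 | the guide opened chest 1, chest 2, chest 4, chest 5, chest 6, chest 7, and chest 8) = (1/72) / (1/8) = 1/9.

1/9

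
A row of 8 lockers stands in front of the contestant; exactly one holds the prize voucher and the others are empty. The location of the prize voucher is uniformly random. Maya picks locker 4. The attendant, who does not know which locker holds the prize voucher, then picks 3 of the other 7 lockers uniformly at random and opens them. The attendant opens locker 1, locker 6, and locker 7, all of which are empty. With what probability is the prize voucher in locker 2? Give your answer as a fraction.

1/5

Consider each possible location of the prize voucher in turn.
If it is in any of lockers 1, 6, and 7 (prior 1/8 each): that locker was opened and seen not to hold the prize — ruled out; weight (1/8)·0 = 0 each.
If it is in any of lockers 2, 3, 4, 5, and 8 (prior 1/8 each): the attendant picks exactly this set with probability 1/35 regardless, and none is the prize; weight (1/8)·(1/35) = 1/280 each.
The weights sum to 1/56.
So P(the prize voucher in locker 2 | the attendant opened locker 1, locker 6, and locker 7) = (1/280) / (1/56) = 1/5.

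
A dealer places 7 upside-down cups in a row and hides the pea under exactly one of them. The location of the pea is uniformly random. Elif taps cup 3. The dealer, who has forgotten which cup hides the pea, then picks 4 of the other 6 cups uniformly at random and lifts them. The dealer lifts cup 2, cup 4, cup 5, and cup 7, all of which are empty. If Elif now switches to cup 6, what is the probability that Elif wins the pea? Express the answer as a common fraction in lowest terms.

Because the dealer chose which cups to lift without knowing where the pea is, the choice is independent of the prize location. Learning that none of the 4 opened cups holds the pea simply rules out those 4 locations and leaves the remaining 3 cups still equally likely by symmetry.
So P(the pea under cup 6) = 1/3.

1/3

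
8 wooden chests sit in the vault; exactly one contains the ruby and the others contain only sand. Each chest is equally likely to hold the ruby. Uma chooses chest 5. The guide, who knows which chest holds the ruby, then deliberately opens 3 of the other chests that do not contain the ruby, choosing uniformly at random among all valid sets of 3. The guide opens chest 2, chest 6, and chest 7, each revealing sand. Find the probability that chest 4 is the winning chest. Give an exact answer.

7/32

Consider each possible location of the ruby in turn.
If it is in any of chests 1, 3, 4, and 8 (prior 1/8 each): the guide has 20 equally likely choices, so probability 1/20; weight (1/8)·(1/20) = 1/160 each.
If it is in any of chests 2, 6, and 7 (prior 1/8 each): that chest was opened and seen not to hold the prize — ruled out; weight (1/8)·0 = 0 each.
If it is in chest 5 (prior 1/8): the guide has 35 equally likely choices, so probability 1/35; weight (1/8)·(1/35) = 1/280.
The weights sum to 1/35.
So P(the ruby in chest 4 | the guide opened chest 2, chest 6, and chest 7) = (1/160) / (1/35) = 7/32.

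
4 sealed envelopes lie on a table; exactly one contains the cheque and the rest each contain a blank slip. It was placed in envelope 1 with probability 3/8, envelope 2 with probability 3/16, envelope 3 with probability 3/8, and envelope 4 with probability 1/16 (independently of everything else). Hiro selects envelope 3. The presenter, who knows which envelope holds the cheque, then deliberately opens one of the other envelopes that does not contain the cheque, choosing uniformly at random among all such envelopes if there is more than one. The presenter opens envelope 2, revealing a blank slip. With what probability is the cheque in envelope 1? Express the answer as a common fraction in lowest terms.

Condition on the true location of the cheque.
If it is in envelope 1 (prior 3/8): the presenter has 2 equally likely choices, so probability 1/2; weight (3/8)·(1/2) = 3/16.
If it is in envelope 2 (prior 3/16): the presenter opened envelope 2, so this case is ruled out; weight (3/16)·0 = 0.
If it is in envelope 3 (prior 3/8): the presenter has 3 equally likely choices, so probability 1/3; weight (3/8)·(1/3) = 1/8.
If it is in envelope 4 (prior 1/16): the presenter has 2 equally likely choices, so probability 1/2; weight (1/16)·(1/2) = 1/32.
The weights sum to 11/32.
So P(the cheque in envelope 1 | the presenter opened envelope 2) = (3/16) / (11/32) = 6/11.

6/11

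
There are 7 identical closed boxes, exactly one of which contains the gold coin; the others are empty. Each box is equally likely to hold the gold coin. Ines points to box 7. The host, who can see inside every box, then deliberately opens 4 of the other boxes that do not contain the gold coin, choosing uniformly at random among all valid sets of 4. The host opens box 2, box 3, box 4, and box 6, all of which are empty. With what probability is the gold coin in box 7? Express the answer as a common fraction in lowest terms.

Condition on the true location of the gold coin.
If it is in either of boxes 1 and 5 (prior 1/7 each): the host has 5 equally likely choices, so probability 1/5; weight (1/7)·(1/5) = 1/35 each.
If it is in any of boxes 2, 3, 4, and 6 (prior 1/7 each): that box was opened and seen not to hold the prize — ruled out; weight (1/7)·0 = 0 each.
If it is in box 7 (prior 1/7): the host has 15 equally likely choices, so probability 1/15; weight (1/7)·(1/15) = 1/105.
The weights sum to 1/15.
So P(the gold coin in box 7 | the host opened box 2, box 3, box 4, and box 6) = (1/105) / (1/15) = 1/7.

1/7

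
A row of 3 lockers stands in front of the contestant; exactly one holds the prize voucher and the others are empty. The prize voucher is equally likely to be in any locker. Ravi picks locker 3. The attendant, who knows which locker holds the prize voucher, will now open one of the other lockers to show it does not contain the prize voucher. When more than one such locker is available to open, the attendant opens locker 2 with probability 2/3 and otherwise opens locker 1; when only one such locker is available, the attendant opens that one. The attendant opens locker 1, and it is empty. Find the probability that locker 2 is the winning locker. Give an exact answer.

3/4

Consider each possible location of the prize voucher in turn.
If it is in locker 1 (prior 1/3): the attendant opened locker 1, so this case is ruled out; weight (1/3)·0 = 0.
If it is in locker 2 (prior 1/3): only locker 1 is available, probability 1; weight (1/3)·1 = 1/3.
If it is in locker 3 (prior 1/3): locker 2 is available but not opened, probability 1/3; weight (1/3)·(1/3) = 1/9.
The weights sum to 4/9.
So P(the prize voucher in locker 2 | the attendant opened locker 1) = (1/3) / (4/9) = 3/4.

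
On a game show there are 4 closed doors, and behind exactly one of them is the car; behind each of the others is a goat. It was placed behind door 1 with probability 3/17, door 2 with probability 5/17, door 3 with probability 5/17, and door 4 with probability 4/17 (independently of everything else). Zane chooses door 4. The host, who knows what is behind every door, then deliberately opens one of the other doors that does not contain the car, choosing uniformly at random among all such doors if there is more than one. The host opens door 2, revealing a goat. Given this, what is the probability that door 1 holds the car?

9/32

Consider each possible location of the car in turn.
If it is behind door 1 (prior 3/17): the host has 2 equally likely choices, so probability 1/2; weight (3/17)·(1/2) = 3/34.
If it is behind door 2 (prior 5/17): the host opened door 2, so this case is ruled out; weight (5/17)·0 = 0.
If it is behind door 3 (prior 5/17): the host has 2 equally likely choices, so probability 1/2; weight (5/17)·(1/2) = 5/34.
If it is behind door 4 (prior 4/17): the host has 3 equally likely choices, so probability 1/3; weight (4/17)·(1/3) = 4/51.
The weights sum to 16/51.
So P(the car behind door 1 | the host opened door 2) = (3/34) / (16/51) = 9/32.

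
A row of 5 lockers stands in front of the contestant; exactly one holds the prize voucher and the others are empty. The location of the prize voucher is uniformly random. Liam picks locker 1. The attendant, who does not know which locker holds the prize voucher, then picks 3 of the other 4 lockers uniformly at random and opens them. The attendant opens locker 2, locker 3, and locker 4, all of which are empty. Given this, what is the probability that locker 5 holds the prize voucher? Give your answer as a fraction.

1/2

Consider each possible location of the prize voucher in turn.
If it is in either of lockers 1 and 5 (prior 1/5 each): the attendant picks exactly this set with probability 1/4 regardless, and none is the prize; weight (1/5)·(1/4) = 1/20 each.
If it is in any of lockers 2, 3, and 4 (prior 1/5 each): that locker was opened and seen not to hold the prize — ruled out; weight (1/5)·0 = 0 each.
The weights sum to 1/10.
So P(the prize voucher in locker 5 | the attendant opened locker 2, locker 3, and locker 4) = (1/20) / (1/10) = 1/2.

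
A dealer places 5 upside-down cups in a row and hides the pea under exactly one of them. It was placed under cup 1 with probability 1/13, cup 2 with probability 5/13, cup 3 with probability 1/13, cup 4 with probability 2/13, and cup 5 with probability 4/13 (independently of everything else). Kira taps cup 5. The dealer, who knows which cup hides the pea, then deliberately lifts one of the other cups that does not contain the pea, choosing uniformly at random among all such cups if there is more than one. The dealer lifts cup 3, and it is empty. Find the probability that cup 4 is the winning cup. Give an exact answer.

Apply Bayes' rule, conditioning on where the pea actually is.
If it is under cup 1 (prior 1/13): the dealer has 3 equally likely choices, so probability 1/3; weight (1/13)·(1/3) = 1/39.
If it is under cup 2 (prior 5/13): the dealer has 3 equally likely choices, so probability 1/3; weight (5/13)·(1/3) = 5/39.
If it is under cup 3 (prior 1/13): the dealer opened cup 3, so this case is ruled out; weight (1/13)·0 = 0.
If it is under cup 4 (prior 2/13): the dealer has 3 equally likely choices, so probability 1/3; weight (2/13)·(1/3) = 2/39.
If it is under cup 5 (prior 4/13): the dealer has 4 equally likely choices, so probability 1/4; weight (4/13)·(1/4) = 1/13.
The weights sum to 11/39.
So P(the pea under cup 4 | the dealer opened cup 3) = (2/39) / (11/39) = 2/11.

2/11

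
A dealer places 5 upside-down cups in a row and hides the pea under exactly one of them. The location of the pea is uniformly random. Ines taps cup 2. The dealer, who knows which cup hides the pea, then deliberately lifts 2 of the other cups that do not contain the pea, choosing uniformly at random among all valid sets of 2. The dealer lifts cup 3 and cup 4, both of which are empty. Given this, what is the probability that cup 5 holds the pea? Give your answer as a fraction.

Apply Bayes' rule, conditioning on where the pea actually is.
If it is under either of cups 1 and 5 (prior 1/5 each): the dealer has 3 equally likely choices, so probability 1/3; weight (1/5)·(1/3) = 1/15 each.
If it is under cup 2 (prior 1/5): the dealer has 6 equally likely choices, so probability 1/6; weight (1/5)·(1/6) = 1/30.
If it is under either of cups 3 and 4 (prior 1/5 each): that cup was opened and seen not to hold the prize — ruled out; weight (1/5)·0 = 0 each.
The weights sum to 1/6.
So P(the pea under cup 5 | the dealer opened cup 3 and cup 4) = (1/15) / (1/6) = 2/5.

2/5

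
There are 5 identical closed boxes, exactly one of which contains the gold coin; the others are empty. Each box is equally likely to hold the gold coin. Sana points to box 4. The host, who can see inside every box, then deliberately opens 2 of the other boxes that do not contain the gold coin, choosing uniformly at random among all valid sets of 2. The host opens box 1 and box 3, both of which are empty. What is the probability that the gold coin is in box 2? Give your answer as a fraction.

2/5

Consider each possible location of the gold coin in turn.
If it is in either of boxes 1 and 3 (prior 1/5 each): that box was opened and seen not to hold the prize — ruled out; weight (1/5)·0 = 0 each.
If it is in either of boxes 2 and 5 (prior 1/5 each): the host has 3 equally likely choices, so probability 1/3; weight (1/5)·(1/3) = 1/15 each.
If it is in box 4 (prior 1/5): the host has 6 equally likely choices, so probability 1/6; weight (1/5)·(1/6) = 1/30.
The weights sum to 1/6.
So P(the gold coin in box 2 | the host opened box 1 and box 3) = (1/15) / (1/6) = 2/5.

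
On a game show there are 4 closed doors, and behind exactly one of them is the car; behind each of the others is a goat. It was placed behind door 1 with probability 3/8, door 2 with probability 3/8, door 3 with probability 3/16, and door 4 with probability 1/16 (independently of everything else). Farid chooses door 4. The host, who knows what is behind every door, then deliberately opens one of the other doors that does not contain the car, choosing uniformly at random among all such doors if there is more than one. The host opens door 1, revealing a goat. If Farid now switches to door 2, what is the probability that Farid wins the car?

18/29

Apply Bayes' rule, conditioning on where the car actually is.
If it is behind door 1 (prior 3/8): the host opened door 1, so this case is ruled out; weight (3/8)·0 = 0.
If it is behind door 2 (prior 3/8): the host has 2 equally likely choices, so probability 1/2; weight (3/8)·(1/2) = 3/16.
If it is behind door 3 (prior 3/16): the host has 2 equally likely choices, so probability 1/2; weight (3/16)·(1/2) = 3/32.
If it is behind door 4 (prior 1/16): the host has 3 equally likely choices, so probability 1/3; weight (1/16)·(1/3) = 1/48.
The weights sum to 29/96.
So P(the car behind door 2 | the host opened door 1) = (3/16) / (29/96) = 18/29.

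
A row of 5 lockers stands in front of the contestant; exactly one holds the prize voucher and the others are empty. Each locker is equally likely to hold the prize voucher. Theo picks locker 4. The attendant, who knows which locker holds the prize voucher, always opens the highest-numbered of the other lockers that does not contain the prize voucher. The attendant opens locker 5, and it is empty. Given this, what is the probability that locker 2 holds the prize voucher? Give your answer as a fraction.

Consider each possible location of the prize voucher in turn.
If it is in any of lockers 1, 2, 3, and 4 (prior 1/5 each): locker 5 is the highest-numbered option available, probability 1; weight (1/5)·1 = 1/5 each.
If it is in locker 5 (prior 1/5): the attendant opened locker 5, so this case is ruled out; weight (1/5)·0 = 0.
The weights sum to 4/5.
So P(the prize voucher in locker 2 | the attendant opened locker 5) = (1/5) / (4/5) = 1/4.

1/4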